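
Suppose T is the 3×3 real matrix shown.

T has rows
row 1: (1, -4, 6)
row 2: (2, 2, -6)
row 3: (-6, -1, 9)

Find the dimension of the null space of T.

Row reduce to echelon form.
R2 ← R2 − (2)·R1: [0, 10, -18]
R3 ← R3 + (6)·R1: [0, -25, 45]
R3 ← R3 + (5/2)·R2: [0, 0, 0]
2 nonzero rows, so rank(T) = 2.
T has 3 columns; by rank–nullity, nullity = 3 − 2 = 1.

1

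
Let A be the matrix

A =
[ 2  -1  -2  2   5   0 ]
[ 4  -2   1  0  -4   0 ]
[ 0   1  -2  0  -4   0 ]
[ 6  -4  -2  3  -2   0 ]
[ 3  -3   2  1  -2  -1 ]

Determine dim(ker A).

Row reduce to echelon form.
R2 ← R2 − (2)·R1: [0, 0, 5, -4, -14, 0]
R4 ← R4 − (3)·R1: [0, -1, 4, -3, -17, 0]
R5 ← R5 − (3/2)·R1: [0, -3/2, 5, -2, -19/2, -1]
Swap R2 ↔ R3
R4 ← R4 + R2: [0, 0, 2, -3, -21, 0]
R5 ← R5 + (3/2)·R2: [0, 0, 2, -2, -31/2, -1]
R4 ← R4 − (2/5)·R3: [0, 0, 0, -7/5, -77/5, 0]
R5 ← R5 − (2/5)·R3: [0, 0, 0, -2/5, -99/10, -1]
R5 ← R5 − (2/7)·R4: [0, 0, 0, 0, -11/2, -1]
5 nonzero rows, so rank(A) = 5.
A has 6 columns; by rank–nullity, nullity = 6 − 5 = 1.

1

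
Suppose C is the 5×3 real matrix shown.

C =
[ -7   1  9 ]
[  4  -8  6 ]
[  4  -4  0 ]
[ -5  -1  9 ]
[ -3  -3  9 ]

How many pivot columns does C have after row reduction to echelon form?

Row reduce to echelon form.
R2 ← R2 + (4/7)·R1: [0, -52/7, 78/7]
R3 ← R3 + (4/7)·R1: [0, -24/7, 36/7]
R4 ← R4 − (5/7)·R1: [0, -12/7, 18/7]
R5 ← R5 − (3/7)·R1: [0, -24/7, 36/7]
R3 ← R3 − (6/13)·R2: [0, 0, 0]
R4 ← R4 − (3/13)·R2: [0, 0, 0]
R5 ← R5 − (6/13)·R2: [0, 0, 0]
Echelon form has 2 nonzero rows, so rank(C) = 2.
Each nonzero row contributes one pivot column: 2 pivot columns.

2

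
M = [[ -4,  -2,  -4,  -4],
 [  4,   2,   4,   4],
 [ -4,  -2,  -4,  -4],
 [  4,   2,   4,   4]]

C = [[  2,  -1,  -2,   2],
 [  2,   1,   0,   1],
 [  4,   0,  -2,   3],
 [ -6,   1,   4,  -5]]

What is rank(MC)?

1

First compute MC:
[[ -4,  -2,   0,  -2],
 [  4,   2,   0,   2],
 [ -4,  -2,   0,  -2],
 [  4,   2,   0,   2]]
Now row reduce the product.
R2 ← R2 + R1: [0, 0, 0, 0]
R3 ← R3 − R1: [0, 0, 0, 0]
R4 ← R4 + R1: [0, 0, 0, 0]
1 nonzero row, so rank(MC) = 1.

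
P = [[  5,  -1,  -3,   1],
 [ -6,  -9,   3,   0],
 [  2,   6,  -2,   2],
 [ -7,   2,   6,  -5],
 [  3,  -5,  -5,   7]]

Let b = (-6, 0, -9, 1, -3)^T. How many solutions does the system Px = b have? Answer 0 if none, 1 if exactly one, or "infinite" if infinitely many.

Row reduce the augmented matrix [P | b].
R2 ← R2 + (6/5)·R1: [0, -51/5, -3/5, 6/5, -36/5]
R3 ← R3 − (2/5)·R1: [0, 32/5, -4/5, 8/5, -33/5]
R4 ← R4 + (7/5)·R1: [0, 3/5, 9/5, -18/5, -37/5]
R5 ← R5 − (3/5)·R1: [0, -22/5, -16/5, 32/5, 3/5]
R3 ← R3 + (32/51)·R2: [0, 0, -20/17, 40/17, -189/17]
R4 ← R4 + (1/17)·R2: [0, 0, 30/17, -60/17, -133/17]
R5 ← R5 − (22/51)·R2: [0, 0, -50/17, 100/17, 63/17]
R4 ← R4 + (3/2)·R3: [0, 0, 0, 0, -49/2]
R5 ← R5 − (5/2)·R3: [0, 0, 0, 0, 63/2]
R5 ← R5 + (9/7)·R4: [0, 0, 0, 0, 0]
The echelon form has 4 nonzero rows; the last pivot sits in the augmented column, so rank(P) = 3 but rank([P|b]) = 4.
Since the ranks differ, the system is inconsistent.
It has no solutions.

0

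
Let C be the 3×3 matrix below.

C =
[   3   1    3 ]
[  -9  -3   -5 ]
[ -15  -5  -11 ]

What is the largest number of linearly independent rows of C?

2

Row reduce to echelon form.
R2 ← R2 + (3)·R1: [0, 0, 4]
R3 ← R3 + (5)·R1: [0, 0, 4]
R3 ← R3 − R2: [0, 0, 0]
Echelon form has 2 nonzero rows, so rank(C) = 2.
The rank gives the maximum number of linearly independent rows: 2.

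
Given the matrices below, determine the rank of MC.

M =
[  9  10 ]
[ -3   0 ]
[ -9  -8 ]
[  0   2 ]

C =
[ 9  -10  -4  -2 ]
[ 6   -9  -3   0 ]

2

First compute MC:
[[141, -180, -66, -18],
 [-27,  30,  12,   6],
 [-129, 162,  60,  18],
 [ 12, -18,  -6,   0]]
Now row reduce the product.
R2 ← R2 + (9/47)·R1: [0, -210/47, -30/47, 120/47]
R3 ← R3 + (43/47)·R1: [0, -126/47, -18/47, 72/47]
R4 ← R4 − (4/47)·R1: [0, -126/47, -18/47, 72/47]
R3 ← R3 − (3/5)·R2: [0, 0, 0, 0]
R4 ← R4 − (3/5)·R2: [0, 0, 0, 0]
2 nonzero rows, so rank(MC) = 2.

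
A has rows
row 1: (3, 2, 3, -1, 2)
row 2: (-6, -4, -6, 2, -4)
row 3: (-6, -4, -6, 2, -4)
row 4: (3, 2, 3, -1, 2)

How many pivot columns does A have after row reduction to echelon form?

Row reduce to echelon form.
R2 ← R2 + (2)·R1: [0, 0, 0, 0, 0]
R3 ← R3 + (2)·R1: [0, 0, 0, 0, 0]
R4 ← R4 − R1: [0, 0, 0, 0, 0]
Echelon form has 1 nonzero row, so rank(A) = 1.
Each nonzero row contributes one pivot column: 1 pivot columns.

1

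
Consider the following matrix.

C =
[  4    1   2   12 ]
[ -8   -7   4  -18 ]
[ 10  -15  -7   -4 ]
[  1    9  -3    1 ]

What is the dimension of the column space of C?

4

Row reduce to echelon form.
R2 ← R2 + (2)·R1: [0, -5, 8, 6]
R3 ← R3 − (5/2)·R1: [0, -35/2, -12, -34]
R4 ← R4 − (1/4)·R1: [0, 35/4, -7/2, -2]
R3 ← R3 − (7/2)·R2: [0, 0, -40, -55]
R4 ← R4 + (7/4)·R2: [0, 0, 21/2, 17/2]
R4 ← R4 + (21/80)·R3: [0, 0, 0, -95/16]
Echelon form has 4 nonzero rows, so rank(C) = 4.
The column space has dimension equal to the rank: 4.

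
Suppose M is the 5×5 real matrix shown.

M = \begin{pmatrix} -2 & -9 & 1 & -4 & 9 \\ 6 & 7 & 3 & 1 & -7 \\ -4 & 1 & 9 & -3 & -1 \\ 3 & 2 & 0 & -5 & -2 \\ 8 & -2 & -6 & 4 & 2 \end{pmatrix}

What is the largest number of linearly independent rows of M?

Row reduce to echelon form.
R2 ← R2 + (3)·R1: [0, -20, 6, -11, 20]
R3 ← R3 − (2)·R1: [0, 19, 7, 5, -19]
R4 ← R4 + (3/2)·R1: [0, -23/2, 3/2, -11, 23/2]
R5 ← R5 + (4)·R1: [0, -38, -2, -12, 38]
R3 ← R3 + (19/20)·R2: [0, 0, 127/10, -109/20, 0]
R4 ← R4 − (23/40)·R2: [0, 0, -39/20, -187/40, 0]
R5 ← R5 − (19/10)·R2: [0, 0, -67/5, 89/10, 0]
R4 ← R4 + (39/254)·R3: [0, 0, 0, -700/127, 0]
R5 ← R5 + (134/127)·R3: [0, 0, 0, 400/127, 0]
R5 ← R5 + (4/7)·R4: [0, 0, 0, 0, 0]
Echelon form has 4 nonzero rows, so rank(M) = 4.
The rank gives the maximum number of linearly independent rows: 4.

4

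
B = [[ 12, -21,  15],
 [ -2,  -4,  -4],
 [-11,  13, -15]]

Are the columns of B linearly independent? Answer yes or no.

Row reduce B to echelon form.
R2 ← R2 + (1/6)·R1: [0, -15/2, -3/2]
R3 ← R3 + (11/12)·R1: [0, -25/4, -5/4]
R3 ← R3 − (5/6)·R2: [0, 0, 0]
2 pivots among 3 columns.
Only 2 < 3 pivot columns, so the columns are linearly dependent.

no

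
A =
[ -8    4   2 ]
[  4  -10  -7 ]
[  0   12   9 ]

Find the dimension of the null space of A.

1

Row reduce to echelon form.
R2 ← R2 + (1/2)·R1: [0, -8, -6]
R3 ← R3 + (3/2)·R2: [0, 0, 0]
2 nonzero rows, so rank(A) = 2.
A has 3 columns; by rank–nullity, nullity = 3 − 2 = 1.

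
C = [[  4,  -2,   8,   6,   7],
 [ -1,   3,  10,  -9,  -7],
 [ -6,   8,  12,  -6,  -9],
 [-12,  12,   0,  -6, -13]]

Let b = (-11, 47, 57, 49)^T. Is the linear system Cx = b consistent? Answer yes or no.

yes

Row reduce the augmented matrix [C | b].
R2 ← R2 + (1/4)·R1: [0, 5/2, 12, -15/2, -21/4, 177/4]
R3 ← R3 + (3/2)·R1: [0, 5, 24, 3, 3/2, 81/2]
R4 ← R4 + (3)·R1: [0, 6, 24, 12, 8, 16]
R3 ← R3 − (2)·R2: [0, 0, 0, 18, 12, -48]
R4 ← R4 − (12/5)·R2: [0, 0, -24/5, 30, 103/5, -451/5]
Swap R3 ↔ R4
The echelon form has 4 nonzero rows, and every pivot lies in the first 5 columns, so rank(C) = rank([C|b]) = 4.
The system is consistent.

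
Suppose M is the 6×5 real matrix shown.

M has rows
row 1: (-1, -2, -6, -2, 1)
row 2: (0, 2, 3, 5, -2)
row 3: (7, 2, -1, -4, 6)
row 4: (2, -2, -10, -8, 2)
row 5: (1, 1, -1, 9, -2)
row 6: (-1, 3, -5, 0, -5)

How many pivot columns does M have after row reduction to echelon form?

Row reduce to echelon form.
R3 ← R3 + (7)·R1: [0, -12, -43, -18, 13]
R4 ← R4 + (2)·R1: [0, -6, -22, -12, 4]
R5 ← R5 + R1: [0, -1, -7, 7, -1]
R6 ← R6 − R1: [0, 5, 1, 2, -6]
R3 ← R3 + (6)·R2: [0, 0, -25, 12, 1]
R4 ← R4 + (3)·R2: [0, 0, -13, 3, -2]
R5 ← R5 + (1/2)·R2: [0, 0, -11/2, 19/2, -2]
R6 ← R6 − (5/2)·R2: [0, 0, -13/2, -21/2, -1]
R4 ← R4 − (13/25)·R3: [0, 0, 0, -81/25, -63/25]
R5 ← R5 − (11/50)·R3: [0, 0, 0, 343/50, -111/50]
R6 ← R6 − (13/50)·R3: [0, 0, 0, -681/50, -63/50]
R5 ← R5 + (343/162)·R4: [0, 0, 0, 0, -68/9]
R6 ← R6 − (227/54)·R4: [0, 0, 0, 0, 28/3]
R6 ← R6 + (21/17)·R5: [0, 0, 0, 0, 0]
Echelon form has 5 nonzero rows, so rank(M) = 5.
Each nonzero row contributes one pivot column: 5 pivot columns.

5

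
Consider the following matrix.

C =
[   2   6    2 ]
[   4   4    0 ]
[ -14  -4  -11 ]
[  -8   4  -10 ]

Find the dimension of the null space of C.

Row reduce to echelon form.
R2 ← R2 − (2)·R1: [0, -8, -4]
R3 ← R3 + (7)·R1: [0, 38, 3]
R4 ← R4 + (4)·R1: [0, 28, -2]
R3 ← R3 + (19/4)·R2: [0, 0, -16]
R4 ← R4 + (7/2)·R2: [0, 0, -16]
R4 ← R4 − R3: [0, 0, 0]
3 nonzero rows, so rank(C) = 3.
C has 3 columns; by rank–nullity, nullity = 3 − 3 = 0.

0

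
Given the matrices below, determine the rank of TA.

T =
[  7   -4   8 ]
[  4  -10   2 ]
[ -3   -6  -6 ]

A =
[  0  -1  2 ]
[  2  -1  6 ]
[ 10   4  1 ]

First compute TA:
[[ 72,  29,  -2],
 [  0,  14, -50],
 [-72, -15, -48]]
Now row reduce the product.
R3 ← R3 + R1: [0, 14, -50]
R3 ← R3 − R2: [0, 0, 0]
2 nonzero rows, so rank(TA) = 2.

2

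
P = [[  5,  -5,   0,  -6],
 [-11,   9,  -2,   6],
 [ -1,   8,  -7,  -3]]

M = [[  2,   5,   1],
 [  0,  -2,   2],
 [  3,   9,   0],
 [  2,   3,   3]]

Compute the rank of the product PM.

2

First compute PM:
[[ -2,  17, -23],
 [-16, -73,  25],
 [-29, -93,   6]]
Now row reduce the product.
R2 ← R2 − (8)·R1: [0, -209, 209]
R3 ← R3 − (29/2)·R1: [0, -679/2, 679/2]
R3 ← R3 − (679/418)·R2: [0, 0, 0]
2 nonzero rows, so rank(PM) = 2.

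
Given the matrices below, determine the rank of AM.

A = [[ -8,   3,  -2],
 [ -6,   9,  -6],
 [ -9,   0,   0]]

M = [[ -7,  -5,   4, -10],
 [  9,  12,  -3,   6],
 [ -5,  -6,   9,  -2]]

First compute AM:
[[ 93,  88, -59, 102],
 [153, 174, -105, 126],
 [ 63,  45, -36,  90]]
Now row reduce the product.
R2 ← R2 − (51/31)·R1: [0, 906/31, -246/31, -1296/31]
R3 ← R3 − (21/31)·R1: [0, -453/31, 123/31, 648/31]
R3 ← R3 + (1/2)·R2: [0, 0, 0, 0]
2 nonzero rows, so rank(AM) = 2.

2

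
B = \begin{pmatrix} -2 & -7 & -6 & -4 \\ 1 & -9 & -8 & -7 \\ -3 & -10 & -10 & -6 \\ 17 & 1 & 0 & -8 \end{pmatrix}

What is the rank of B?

3

Row reduce to echelon form.
R2 ← R2 + (1/2)·R1: [0, -25/2, -11, -9]
R3 ← R3 − (3/2)·R1: [0, 1/2, -1, 0]
R4 ← R4 + (17/2)·R1: [0, -117/2, -51, -42]
R3 ← R3 + (1/25)·R2: [0, 0, -36/25, -9/25]
R4 ← R4 − (117/25)·R2: [0, 0, 12/25, 3/25]
R4 ← R4 + (1/3)·R3: [0, 0, 0, 0]
Echelon form has 3 nonzero rows, so rank(B) = 3.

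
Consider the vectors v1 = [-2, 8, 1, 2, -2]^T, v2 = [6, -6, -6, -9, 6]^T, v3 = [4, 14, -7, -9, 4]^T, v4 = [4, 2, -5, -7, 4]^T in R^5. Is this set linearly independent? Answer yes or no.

Form the matrix with these vectors as rows and row reduce.
R2 ← R2 + (3)·R1: [0, 18, -3, -3, 0]
R3 ← R3 + (2)·R1: [0, 30, -5, -5, 0]
R4 ← R4 + (2)·R1: [0, 18, -3, -3, 0]
R3 ← R3 − (5/3)·R2: [0, 0, 0, 0, 0]
R4 ← R4 − R2: [0, 0, 0, 0, 0]
2 nonzero rows, so the 4 vectors span a space of dimension 2.
Since 2 < 4, the vectors are linearly dependent.

no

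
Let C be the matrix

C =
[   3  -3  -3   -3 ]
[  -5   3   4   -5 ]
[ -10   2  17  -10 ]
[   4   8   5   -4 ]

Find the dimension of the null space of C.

0

Row reduce to echelon form.
R2 ← R2 + (5/3)·R1: [0, -2, -1, -10]
R3 ← R3 + (10/3)·R1: [0, -8, 7, -20]
R4 ← R4 − (4/3)·R1: [0, 12, 9, 0]
R3 ← R3 − (4)·R2: [0, 0, 11, 20]
R4 ← R4 + (6)·R2: [0, 0, 3, -60]
R4 ← R4 − (3/11)·R3: [0, 0, 0, -720/11]
4 nonzero rows, so rank(C) = 4.
C has 4 columns; by rank–nullity, nullity = 4 − 4 = 0.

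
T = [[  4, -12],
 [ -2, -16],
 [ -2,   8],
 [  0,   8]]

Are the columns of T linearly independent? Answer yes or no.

Row reduce T to echelon form.
R2 ← R2 + (1/2)·R1: [0, -22]
R3 ← R3 + (1/2)·R1: [0, 2]
R3 ← R3 + (1/11)·R2: [0, 0]
R4 ← R4 + (4/11)·R2: [0, 0]
2 pivots among 2 columns.
Every column is a pivot column, so the columns are linearly independent.

yes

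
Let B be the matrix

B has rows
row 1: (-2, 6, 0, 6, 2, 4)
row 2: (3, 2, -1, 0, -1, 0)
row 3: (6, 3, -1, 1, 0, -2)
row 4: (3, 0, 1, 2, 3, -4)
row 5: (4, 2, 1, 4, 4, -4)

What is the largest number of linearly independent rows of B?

Row reduce to echelon form.
R2 ← R2 + (3/2)·R1: [0, 11, -1, 9, 2, 6]
R3 ← R3 + (3)·R1: [0, 21, -1, 19, 6, 10]
R4 ← R4 + (3/2)·R1: [0, 9, 1, 11, 6, 2]
R5 ← R5 + (2)·R1: [0, 14, 1, 16, 8, 4]
R3 ← R3 − (21/11)·R2: [0, 0, 10/11, 20/11, 24/11, -16/11]
R4 ← R4 − (9/11)·R2: [0, 0, 20/11, 40/11, 48/11, -32/11]
R5 ← R5 − (14/11)·R2: [0, 0, 25/11, 50/11, 60/11, -40/11]
R4 ← R4 − (2)·R3: [0, 0, 0, 0, 0, 0]
R5 ← R5 − (5/2)·R3: [0, 0, 0, 0, 0, 0]
Echelon form has 3 nonzero rows, so rank(B) = 3.
The rank gives the maximum number of linearly independent rows: 3.

3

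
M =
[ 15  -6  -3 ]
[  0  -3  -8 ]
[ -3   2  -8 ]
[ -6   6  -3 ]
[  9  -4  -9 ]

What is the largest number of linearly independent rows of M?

Row reduce to echelon form.
R3 ← R3 + (1/5)·R1: [0, 4/5, -43/5]
R4 ← R4 + (2/5)·R1: [0, 18/5, -21/5]
R5 ← R5 − (3/5)·R1: [0, -2/5, -36/5]
R3 ← R3 + (4/15)·R2: [0, 0, -161/15]
R4 ← R4 + (6/5)·R2: [0, 0, -69/5]
R5 ← R5 − (2/15)·R2: [0, 0, -92/15]
R4 ← R4 − (9/7)·R3: [0, 0, 0]
R5 ← R5 − (4/7)·R3: [0, 0, 0]
Echelon form has 3 nonzero rows, so rank(M) = 3.
The rank gives the maximum number of linearly independent rows: 3.

3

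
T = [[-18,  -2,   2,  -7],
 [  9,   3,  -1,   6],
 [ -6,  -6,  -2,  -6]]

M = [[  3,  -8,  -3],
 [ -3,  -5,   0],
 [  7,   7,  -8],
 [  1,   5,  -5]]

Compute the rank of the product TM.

First compute TM:
[[-41, 133,  73],
 [ 17, -64, -49],
 [-20,  34,  64]]
Now row reduce the product.
R2 ← R2 + (17/41)·R1: [0, -363/41, -768/41]
R3 ← R3 − (20/41)·R1: [0, -1266/41, 1164/41]
R3 ← R3 − (422/121)·R2: [0, 0, 11340/121]
3 nonzero rows, so rank(TM) = 3.

3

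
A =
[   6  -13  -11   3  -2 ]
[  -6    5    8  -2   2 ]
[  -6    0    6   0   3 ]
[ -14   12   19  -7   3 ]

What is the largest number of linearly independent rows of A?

3

Row reduce to echelon form.
R2 ← R2 + R1: [0, -8, -3, 1, 0]
R3 ← R3 + R1: [0, -13, -5, 3, 1]
R4 ← R4 + (7/3)·R1: [0, -55/3, -20/3, 0, -5/3]
R3 ← R3 − (13/8)·R2: [0, 0, -1/8, 11/8, 1]
R4 ← R4 − (55/24)·R2: [0, 0, 5/24, -55/24, -5/3]
R4 ← R4 + (5/3)·R3: [0, 0, 0, 0, 0]
Echelon form has 3 nonzero rows, so rank(A) = 3.
The rank gives the maximum number of linearly independent rows: 3.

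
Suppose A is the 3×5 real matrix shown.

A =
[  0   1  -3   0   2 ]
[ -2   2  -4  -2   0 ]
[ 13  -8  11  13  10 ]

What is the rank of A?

Row reduce to echelon form.
Swap R1 ↔ R2
R3 ← R3 + (13/2)·R1: [0, 5, -15, 0, 10]
R3 ← R3 − (5)·R2: [0, 0, 0, 0, 0]
Echelon form has 2 nonzero rows, so rank(A) = 2.

2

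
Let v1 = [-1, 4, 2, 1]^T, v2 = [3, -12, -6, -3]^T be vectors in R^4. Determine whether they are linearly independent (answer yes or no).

Form the matrix with these vectors as rows and row reduce.
R2 ← R2 + (3)·R1: [0, 0, 0, 0]
1 nonzero row, so the 2 vectors span a space of dimension 1.
Since 1 < 2, the vectors are linearly dependent.

no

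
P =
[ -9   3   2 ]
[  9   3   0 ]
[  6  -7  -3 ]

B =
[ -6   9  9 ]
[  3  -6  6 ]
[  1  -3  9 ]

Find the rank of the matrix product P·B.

First compute PB:
[[ 65, -105, -45],
 [-45,  63,  99],
 [-60, 105, -15]]
Now row reduce the product.
R2 ← R2 + (9/13)·R1: [0, -126/13, 882/13]
R3 ← R3 + (12/13)·R1: [0, 105/13, -735/13]
R3 ← R3 + (5/6)·R2: [0, 0, 0]
2 nonzero rows, so rank(PB) = 2.

2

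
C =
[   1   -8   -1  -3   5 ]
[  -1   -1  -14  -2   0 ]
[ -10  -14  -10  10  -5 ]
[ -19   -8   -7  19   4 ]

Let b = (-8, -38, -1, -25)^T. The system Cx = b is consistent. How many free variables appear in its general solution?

Row reduce the augmented matrix [C | b].
R2 ← R2 + R1: [0, -9, -15, -5, 5, -46]
R3 ← R3 + (10)·R1: [0, -94, -20, -20, 45, -81]
R4 ← R4 + (19)·R1: [0, -160, -26, -38, 99, -177]
R3 ← R3 − (94/9)·R2: [0, 0, 410/3, 290/9, -65/9, 3595/9]
R4 ← R4 − (160/9)·R2: [0, 0, 722/3, 458/9, 91/9, 5767/9]
R4 ← R4 − (361/205)·R3: [0, 0, 0, -240/41, 936/41, -2568/41]
The echelon form has 4 nonzero rows, and every pivot lies in the first 5 columns, so rank(C) = rank([C|b]) = 4.
The system is consistent.
Free variables = (unknowns) − (rank) = 5 − 4 = 1.

1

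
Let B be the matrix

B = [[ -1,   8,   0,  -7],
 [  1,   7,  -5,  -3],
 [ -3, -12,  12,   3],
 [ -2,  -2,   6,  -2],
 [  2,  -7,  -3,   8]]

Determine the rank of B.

2

Row reduce to echelon form.
R2 ← R2 + R1: [0, 15, -5, -10]
R3 ← R3 − (3)·R1: [0, -36, 12, 24]
R4 ← R4 − (2)·R1: [0, -18, 6, 12]
R5 ← R5 + (2)·R1: [0, 9, -3, -6]
R3 ← R3 + (12/5)·R2: [0, 0, 0, 0]
R4 ← R4 + (6/5)·R2: [0, 0, 0, 0]
R5 ← R5 − (3/5)·R2: [0, 0, 0, 0]
Echelon form has 2 nonzero rows, so rank(B) = 2.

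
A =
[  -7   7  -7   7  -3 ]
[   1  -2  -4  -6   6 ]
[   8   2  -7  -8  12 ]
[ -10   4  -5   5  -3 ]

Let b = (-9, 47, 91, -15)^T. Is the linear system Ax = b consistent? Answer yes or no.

Row reduce the augmented matrix [A | b].
R2 ← R2 + (1/7)·R1: [0, -1, -5, -5, 39/7, 320/7]
R3 ← R3 + (8/7)·R1: [0, 10, -15, 0, 60/7, 565/7]
R4 ← R4 − (10/7)·R1: [0, -6, 5, -5, 9/7, -15/7]
R3 ← R3 + (10)·R2: [0, 0, -65, -50, 450/7, 3765/7]
R4 ← R4 − (6)·R2: [0, 0, 35, 25, -225/7, -1935/7]
R4 ← R4 + (7/13)·R3: [0, 0, 0, -25/13, 225/91, 1200/91]
The echelon form has 4 nonzero rows, and every pivot lies in the first 5 columns, so rank(A) = rank([A|b]) = 4.
The system is consistent.

yes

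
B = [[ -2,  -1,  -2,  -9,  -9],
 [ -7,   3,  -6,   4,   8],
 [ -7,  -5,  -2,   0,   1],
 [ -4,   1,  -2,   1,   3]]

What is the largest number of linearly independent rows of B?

Row reduce to echelon form.
R2 ← R2 − (7/2)·R1: [0, 13/2, 1, 71/2, 79/2]
R3 ← R3 − (7/2)·R1: [0, -3/2, 5, 63/2, 65/2]
R4 ← R4 − (2)·R1: [0, 3, 2, 19, 21]
R3 ← R3 + (3/13)·R2: [0, 0, 68/13, 516/13, 541/13]
R4 ← R4 − (6/13)·R2: [0, 0, 20/13, 34/13, 36/13]
R4 ← R4 − (5/17)·R3: [0, 0, 0, -154/17, -161/17]
Echelon form has 4 nonzero rows, so rank(B) = 4.
The rank gives the maximum number of linearly independent rows: 4.

4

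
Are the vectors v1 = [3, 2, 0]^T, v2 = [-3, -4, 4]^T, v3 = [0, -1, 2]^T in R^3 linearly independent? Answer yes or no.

Form the matrix with these vectors as rows and row reduce.
R2 ← R2 + R1: [0, -2, 4]
R3 ← R3 − (1/2)·R2: [0, 0, 0]
2 nonzero rows, so the 3 vectors span a space of dimension 2.
Since 2 < 3, the vectors are linearly dependent.

no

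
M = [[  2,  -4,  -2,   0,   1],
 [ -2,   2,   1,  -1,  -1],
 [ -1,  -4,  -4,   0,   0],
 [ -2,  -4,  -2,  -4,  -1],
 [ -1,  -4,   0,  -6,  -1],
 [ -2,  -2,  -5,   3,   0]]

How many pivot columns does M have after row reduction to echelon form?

3

Row reduce to echelon form.
R2 ← R2 + R1: [0, -2, -1, -1, 0]
R3 ← R3 + (1/2)·R1: [0, -6, -5, 0, 1/2]
R4 ← R4 + R1: [0, -8, -4, -4, 0]
R5 ← R5 + (1/2)·R1: [0, -6, -1, -6, -1/2]
R6 ← R6 + R1: [0, -6, -7, 3, 1]
R3 ← R3 − (3)·R2: [0, 0, -2, 3, 1/2]
R4 ← R4 − (4)·R2: [0, 0, 0, 0, 0]
R5 ← R5 − (3)·R2: [0, 0, 2, -3, -1/2]
R6 ← R6 − (3)·R2: [0, 0, -4, 6, 1]
R5 ← R5 + R3: [0, 0, 0, 0, 0]
R6 ← R6 − (2)·R3: [0, 0, 0, 0, 0]
Echelon form has 3 nonzero rows, so rank(M) = 3.
Each nonzero row contributes one pivot column: 3 pivot columns.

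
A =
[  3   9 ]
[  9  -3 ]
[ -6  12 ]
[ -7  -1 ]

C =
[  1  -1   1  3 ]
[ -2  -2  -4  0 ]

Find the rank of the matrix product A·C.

First compute AC:
[[-15, -21, -33,   9],
 [ 15,  -3,  21,  27],
 [-30, -18, -54, -18],
 [ -5,   9,  -3, -21]]
Now row reduce the product.
R2 ← R2 + R1: [0, -24, -12, 36]
R3 ← R3 − (2)·R1: [0, 24, 12, -36]
R4 ← R4 − (1/3)·R1: [0, 16, 8, -24]
R3 ← R3 + R2: [0, 0, 0, 0]
R4 ← R4 + (2/3)·R2: [0, 0, 0, 0]
2 nonzero rows, so rank(AC) = 2.

2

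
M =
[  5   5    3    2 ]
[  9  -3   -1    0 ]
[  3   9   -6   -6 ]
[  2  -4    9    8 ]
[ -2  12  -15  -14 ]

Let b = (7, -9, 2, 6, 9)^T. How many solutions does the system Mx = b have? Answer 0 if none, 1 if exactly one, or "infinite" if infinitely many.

0

Row reduce the augmented matrix [M | b].
R2 ← R2 − (9/5)·R1: [0, -12, -32/5, -18/5, -108/5]
R3 ← R3 − (3/5)·R1: [0, 6, -39/5, -36/5, -11/5]
R4 ← R4 − (2/5)·R1: [0, -6, 39/5, 36/5, 16/5]
R5 ← R5 + (2/5)·R1: [0, 14, -69/5, -66/5, 59/5]
R3 ← R3 + (1/2)·R2: [0, 0, -11, -9, -13]
R4 ← R4 − (1/2)·R2: [0, 0, 11, 9, 14]
R5 ← R5 + (7/6)·R2: [0, 0, -319/15, -87/5, -67/5]
R4 ← R4 + R3: [0, 0, 0, 0, 1]
R5 ← R5 − (29/15)·R3: [0, 0, 0, 0, 176/15]
R5 ← R5 − (176/15)·R4: [0, 0, 0, 0, 0]
The echelon form has 4 nonzero rows; the last pivot sits in the augmented column, so rank(M) = 3 but rank([M|b]) = 4.
Since the ranks differ, the system is inconsistent.
It has no solutions.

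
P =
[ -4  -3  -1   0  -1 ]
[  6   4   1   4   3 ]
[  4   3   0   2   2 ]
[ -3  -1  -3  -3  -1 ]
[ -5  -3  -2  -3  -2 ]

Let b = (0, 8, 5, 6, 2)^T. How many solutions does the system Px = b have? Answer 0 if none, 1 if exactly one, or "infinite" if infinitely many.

0

Row reduce the augmented matrix [P | b].
R2 ← R2 + (3/2)·R1: [0, -1/2, -1/2, 4, 3/2, 8]
R3 ← R3 + R1: [0, 0, -1, 2, 1, 5]
R4 ← R4 − (3/4)·R1: [0, 5/4, -9/4, -3, -1/4, 6]
R5 ← R5 − (5/4)·R1: [0, 3/4, -3/4, -3, -3/4, 2]
R4 ← R4 + (5/2)·R2: [0, 0, -7/2, 7, 7/2, 26]
R5 ← R5 + (3/2)·R2: [0, 0, -3/2, 3, 3/2, 14]
R4 ← R4 − (7/2)·R3: [0, 0, 0, 0, 0, 17/2]
R5 ← R5 − (3/2)·R3: [0, 0, 0, 0, 0, 13/2]
R5 ← R5 − (13/17)·R4: [0, 0, 0, 0, 0, 0]
The echelon form has 4 nonzero rows; the last pivot sits in the augmented column, so rank(P) = 3 but rank([P|b]) = 4.
Since the ranks differ, the system is inconsistent.
It has no solutions.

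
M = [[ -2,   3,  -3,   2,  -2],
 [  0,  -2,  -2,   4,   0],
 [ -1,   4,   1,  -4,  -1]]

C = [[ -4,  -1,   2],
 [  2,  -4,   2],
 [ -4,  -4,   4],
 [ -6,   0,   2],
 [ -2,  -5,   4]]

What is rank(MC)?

First compute MC:
[[ 18,  12, -14],
 [-20,  16,  -4],
 [ 34, -14,  -2]]
Now row reduce the product.
R2 ← R2 + (10/9)·R1: [0, 88/3, -176/9]
R3 ← R3 − (17/9)·R1: [0, -110/3, 220/9]
R3 ← R3 + (5/4)·R2: [0, 0, 0]
2 nonzero rows, so rank(MC) = 2.

2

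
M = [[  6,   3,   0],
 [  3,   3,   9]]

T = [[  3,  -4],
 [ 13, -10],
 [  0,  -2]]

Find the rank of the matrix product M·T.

First compute MT:
[[ 57, -54],
 [ 48, -60]]
Now row reduce the product.
R2 ← R2 − (16/19)·R1: [0, -276/19]
2 nonzero rows, so rank(MT) = 2.

2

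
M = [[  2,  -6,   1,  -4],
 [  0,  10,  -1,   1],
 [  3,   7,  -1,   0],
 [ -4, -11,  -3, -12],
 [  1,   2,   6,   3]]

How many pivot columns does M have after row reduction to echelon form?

4

Row reduce to echelon form.
R3 ← R3 − (3/2)·R1: [0, 16, -5/2, 6]
R4 ← R4 + (2)·R1: [0, -23, -1, -20]
R5 ← R5 − (1/2)·R1: [0, 5, 11/2, 5]
R3 ← R3 − (8/5)·R2: [0, 0, -9/10, 22/5]
R4 ← R4 + (23/10)·R2: [0, 0, -33/10, -177/10]
R5 ← R5 − (1/2)·R2: [0, 0, 6, 9/2]
R4 ← R4 − (11/3)·R3: [0, 0, 0, -203/6]
R5 ← R5 + (20/3)·R3: [0, 0, 0, 203/6]
R5 ← R5 + R4: [0, 0, 0, 0]
Echelon form has 4 nonzero rows, so rank(M) = 4.
Each nonzero row contributes one pivot column: 4 pivot columns.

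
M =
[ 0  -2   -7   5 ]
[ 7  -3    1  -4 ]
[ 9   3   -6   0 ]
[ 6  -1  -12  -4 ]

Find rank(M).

Row reduce to echelon form.
Swap R1 ↔ R2
R3 ← R3 − (9/7)·R1: [0, 48/7, -51/7, 36/7]
R4 ← R4 − (6/7)·R1: [0, 11/7, -90/7, -4/7]
R3 ← R3 + (24/7)·R2: [0, 0, -219/7, 156/7]
R4 ← R4 + (11/14)·R2: [0, 0, -257/14, 47/14]
R4 ← R4 − (257/438)·R3: [0, 0, 0, -1419/146]
Echelon form has 4 nonzero rows, so rank(M) = 4.

4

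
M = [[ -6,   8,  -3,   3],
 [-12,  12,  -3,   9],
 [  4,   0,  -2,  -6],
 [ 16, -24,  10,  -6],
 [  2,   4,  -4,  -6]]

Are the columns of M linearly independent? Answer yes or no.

no

Row reduce M to echelon form.
R2 ← R2 − (2)·R1: [0, -4, 3, 3]
R3 ← R3 + (2/3)·R1: [0, 16/3, -4, -4]
R4 ← R4 + (8/3)·R1: [0, -8/3, 2, 2]
R5 ← R5 + (1/3)·R1: [0, 20/3, -5, -5]
R3 ← R3 + (4/3)·R2: [0, 0, 0, 0]
R4 ← R4 − (2/3)·R2: [0, 0, 0, 0]
R5 ← R5 + (5/3)·R2: [0, 0, 0, 0]
2 pivots among 4 columns.
Only 2 < 4 pivot columns, so the columns are linearly dependent.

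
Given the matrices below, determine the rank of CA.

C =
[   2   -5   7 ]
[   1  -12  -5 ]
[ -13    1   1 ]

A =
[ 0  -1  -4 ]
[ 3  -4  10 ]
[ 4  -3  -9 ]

3

First compute CA:
[[ 13,  -3, -121],
 [-56,  62, -79],
 [  7,   6,  53]]
Now row reduce the product.
R2 ← R2 + (56/13)·R1: [0, 638/13, -7803/13]
R3 ← R3 − (7/13)·R1: [0, 99/13, 1536/13]
R3 ← R3 − (9/58)·R2: [0, 0, 12255/58]
3 nonzero rows, so rank(CA) = 3.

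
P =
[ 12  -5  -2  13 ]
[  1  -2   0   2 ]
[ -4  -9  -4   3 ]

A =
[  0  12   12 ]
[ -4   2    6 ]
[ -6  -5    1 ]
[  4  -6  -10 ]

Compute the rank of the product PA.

First compute PA:
[[ 84,  66, -18],
 [ 16,  -4, -20],
 [ 72, -64, -136]]
Now row reduce the product.
R2 ← R2 − (4/21)·R1: [0, -116/7, -116/7]
R3 ← R3 − (6/7)·R1: [0, -844/7, -844/7]
R3 ← R3 − (211/29)·R2: [0, 0, 0]
2 nonzero rows, so rank(PA) = 2.

2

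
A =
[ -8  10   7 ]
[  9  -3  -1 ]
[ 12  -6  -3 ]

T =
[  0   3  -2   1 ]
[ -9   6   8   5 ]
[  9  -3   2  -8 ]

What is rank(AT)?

First compute AT:
[[-27,  15, 110, -14],
 [ 18,  12, -44,   2],
 [ 27,   9, -78,   6]]
Now row reduce the product.
R2 ← R2 + (2/3)·R1: [0, 22, 88/3, -22/3]
R3 ← R3 + R1: [0, 24, 32, -8]
R3 ← R3 − (12/11)·R2: [0, 0, 0, 0]
2 nonzero rows, so rank(AT) = 2.

2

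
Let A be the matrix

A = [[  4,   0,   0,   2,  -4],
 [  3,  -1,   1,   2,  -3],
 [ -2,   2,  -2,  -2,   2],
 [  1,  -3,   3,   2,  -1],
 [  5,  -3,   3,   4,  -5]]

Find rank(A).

2

Row reduce to echelon form.
R2 ← R2 − (3/4)·R1: [0, -1, 1, 1/2, 0]
R3 ← R3 + (1/2)·R1: [0, 2, -2, -1, 0]
R4 ← R4 − (1/4)·R1: [0, -3, 3, 3/2, 0]
R5 ← R5 − (5/4)·R1: [0, -3, 3, 3/2, 0]
R3 ← R3 + (2)·R2: [0, 0, 0, 0, 0]
R4 ← R4 − (3)·R2: [0, 0, 0, 0, 0]
R5 ← R5 − (3)·R2: [0, 0, 0, 0, 0]
Echelon form has 2 nonzero rows, so rank(A) = 2.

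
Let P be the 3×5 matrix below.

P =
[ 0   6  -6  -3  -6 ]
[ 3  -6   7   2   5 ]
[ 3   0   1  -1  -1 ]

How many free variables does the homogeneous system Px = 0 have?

Row reduce to echelon form.
Swap R1 ↔ R2
R3 ← R3 − R1: [0, 6, -6, -3, -6]
R3 ← R3 − R2: [0, 0, 0, 0, 0]
2 nonzero rows, so rank(P) = 2.
P has 5 columns; by rank–nullity, nullity = 5 − 2 = 3.

3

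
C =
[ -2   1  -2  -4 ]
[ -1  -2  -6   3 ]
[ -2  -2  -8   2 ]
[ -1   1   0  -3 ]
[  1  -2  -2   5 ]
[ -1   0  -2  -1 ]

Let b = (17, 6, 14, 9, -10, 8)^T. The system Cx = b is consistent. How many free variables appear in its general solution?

Row reduce the augmented matrix [C | b].
R2 ← R2 − (1/2)·R1: [0, -5/2, -5, 5, -5/2]
R3 ← R3 − R1: [0, -3, -6, 6, -3]
R4 ← R4 − (1/2)·R1: [0, 1/2, 1, -1, 1/2]
R5 ← R5 + (1/2)·R1: [0, -3/2, -3, 3, -3/2]
R6 ← R6 − (1/2)·R1: [0, -1/2, -1, 1, -1/2]
R3 ← R3 − (6/5)·R2: [0, 0, 0, 0, 0]
R4 ← R4 + (1/5)·R2: [0, 0, 0, 0, 0]
R5 ← R5 − (3/5)·R2: [0, 0, 0, 0, 0]
R6 ← R6 − (1/5)·R2: [0, 0, 0, 0, 0]
The echelon form has 2 nonzero rows, and every pivot lies in the first 4 columns, so rank(C) = rank([C|b]) = 2.
The system is consistent.
Free variables = (unknowns) − (rank) = 4 − 2 = 2.

2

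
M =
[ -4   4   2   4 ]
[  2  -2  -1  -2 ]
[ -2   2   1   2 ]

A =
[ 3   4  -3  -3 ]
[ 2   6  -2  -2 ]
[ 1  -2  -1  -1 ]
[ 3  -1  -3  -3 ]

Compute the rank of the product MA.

First compute MA:
[[ 10,   0, -10, -10],
 [ -5,   0,   5,   5],
 [  5,   0,  -5,  -5]]
Now row reduce the product.
R2 ← R2 + (1/2)·R1: [0, 0, 0, 0]
R3 ← R3 − (1/2)·R1: [0, 0, 0, 0]
1 nonzero row, so rank(MA) = 1.

1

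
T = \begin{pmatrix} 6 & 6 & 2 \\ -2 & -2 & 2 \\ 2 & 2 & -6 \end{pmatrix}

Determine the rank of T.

Row reduce to echelon form.
R2 ← R2 + (1/3)·R1: [0, 0, 8/3]
R3 ← R3 − (1/3)·R1: [0, 0, -20/3]
R3 ← R3 + (5/2)·R2: [0, 0, 0]
Echelon form has 2 nonzero rows, so rank(T) = 2.

2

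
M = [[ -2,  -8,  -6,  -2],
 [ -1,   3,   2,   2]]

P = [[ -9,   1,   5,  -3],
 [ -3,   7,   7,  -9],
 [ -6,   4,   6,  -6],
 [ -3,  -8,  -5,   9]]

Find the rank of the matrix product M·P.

First compute MP:
[[ 84, -66, -92,  96],
 [-18,  12,  18, -18]]
Now row reduce the product.
R2 ← R2 + (3/14)·R1: [0, -15/7, -12/7, 18/7]
2 nonzero rows, so rank(MP) = 2.

2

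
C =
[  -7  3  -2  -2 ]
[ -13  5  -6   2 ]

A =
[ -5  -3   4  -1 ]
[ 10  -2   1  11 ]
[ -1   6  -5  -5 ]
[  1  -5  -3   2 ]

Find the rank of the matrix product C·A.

2

First compute CA:
[[ 65,  13,  -9,  46],
 [123, -17, -23, 102]]
Now row reduce the product.
R2 ← R2 − (123/65)·R1: [0, -208/5, -388/65, 972/65]
2 nonzero rows, so rank(CA) = 2.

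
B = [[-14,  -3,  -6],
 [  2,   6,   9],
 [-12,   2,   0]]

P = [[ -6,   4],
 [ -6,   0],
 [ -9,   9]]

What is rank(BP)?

First compute BP:
[[156, -110],
 [-129,  89],
 [ 60, -48]]
Now row reduce the product.
R2 ← R2 + (43/52)·R1: [0, -51/26]
R3 ← R3 − (5/13)·R1: [0, -74/13]
R3 ← R3 − (148/51)·R2: [0, 0]
2 nonzero rows, so rank(BP) = 2.

2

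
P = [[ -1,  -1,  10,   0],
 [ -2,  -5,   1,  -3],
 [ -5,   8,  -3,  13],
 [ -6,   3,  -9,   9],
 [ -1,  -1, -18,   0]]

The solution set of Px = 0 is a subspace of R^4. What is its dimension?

1

Row reduce to echelon form.
R2 ← R2 − (2)·R1: [0, -3, -19, -3]
R3 ← R3 − (5)·R1: [0, 13, -53, 13]
R4 ← R4 − (6)·R1: [0, 9, -69, 9]
R5 ← R5 − R1: [0, 0, -28, 0]
R3 ← R3 + (13/3)·R2: [0, 0, -406/3, 0]
R4 ← R4 + (3)·R2: [0, 0, -126, 0]
R4 ← R4 − (27/29)·R3: [0, 0, 0, 0]
R5 ← R5 − (6/29)·R3: [0, 0, 0, 0]
3 nonzero rows, so rank(P) = 3.
P has 4 columns; by rank–nullity, nullity = 4 − 3 = 1.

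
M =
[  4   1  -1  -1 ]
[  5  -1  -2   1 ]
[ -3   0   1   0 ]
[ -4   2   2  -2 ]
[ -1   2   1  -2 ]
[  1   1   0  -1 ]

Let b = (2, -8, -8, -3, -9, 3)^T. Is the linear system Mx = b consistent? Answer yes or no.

no

Row reduce the augmented matrix [M | b].
R2 ← R2 − (5/4)·R1: [0, -9/4, -3/4, 9/4, -21/2]
R3 ← R3 + (3/4)·R1: [0, 3/4, 1/4, -3/4, -13/2]
R4 ← R4 + R1: [0, 3, 1, -3, -1]
R5 ← R5 + (1/4)·R1: [0, 9/4, 3/4, -9/4, -17/2]
R6 ← R6 − (1/4)·R1: [0, 3/4, 1/4, -3/4, 5/2]
R3 ← R3 + (1/3)·R2: [0, 0, 0, 0, -10]
R4 ← R4 + (4/3)·R2: [0, 0, 0, 0, -15]
R5 ← R5 + R2: [0, 0, 0, 0, -19]
R6 ← R6 + (1/3)·R2: [0, 0, 0, 0, -1]
R4 ← R4 − (3/2)·R3: [0, 0, 0, 0, 0]
R5 ← R5 − (19/10)·R3: [0, 0, 0, 0, 0]
R6 ← R6 − (1/10)·R3: [0, 0, 0, 0, 0]
The echelon form has 3 nonzero rows; the last pivot sits in the augmented column, so rank(M) = 2 but rank([M|b]) = 3.
Since the ranks differ, the system is inconsistent.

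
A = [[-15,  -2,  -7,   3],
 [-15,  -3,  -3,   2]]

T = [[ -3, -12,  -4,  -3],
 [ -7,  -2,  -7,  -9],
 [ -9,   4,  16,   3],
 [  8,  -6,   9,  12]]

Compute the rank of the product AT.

2

First compute AT:
[[146, 138, -11,  78],
 [109, 162,  51,  87]]
Now row reduce the product.
R2 ← R2 − (109/146)·R1: [0, 4305/73, 8645/146, 2100/73]
2 nonzero rows, so rank(AT) = 2.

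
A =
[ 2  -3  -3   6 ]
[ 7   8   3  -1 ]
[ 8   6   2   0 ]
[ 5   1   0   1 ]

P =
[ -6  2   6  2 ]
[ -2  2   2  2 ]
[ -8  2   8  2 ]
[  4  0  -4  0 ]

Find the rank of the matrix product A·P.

2

First compute AP:
[[ 42,  -8, -42,  -8],
 [-86,  36,  86,  36],
 [-76,  32,  76,  32],
 [-28,  12,  28,  12]]
Now row reduce the product.
R2 ← R2 + (43/21)·R1: [0, 412/21, 0, 412/21]
R3 ← R3 + (38/21)·R1: [0, 368/21, 0, 368/21]
R4 ← R4 + (2/3)·R1: [0, 20/3, 0, 20/3]
R3 ← R3 − (92/103)·R2: [0, 0, 0, 0]
R4 ← R4 − (35/103)·R2: [0, 0, 0, 0]
2 nonzero rows, so rank(AP) = 2.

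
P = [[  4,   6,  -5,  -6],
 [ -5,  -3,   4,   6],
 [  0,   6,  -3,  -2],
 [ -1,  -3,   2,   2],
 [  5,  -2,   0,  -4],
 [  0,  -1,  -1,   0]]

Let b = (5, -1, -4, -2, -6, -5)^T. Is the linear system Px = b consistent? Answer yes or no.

Row reduce the augmented matrix [P | b].
R2 ← R2 + (5/4)·R1: [0, 9/2, -9/4, -3/2, 21/4]
R4 ← R4 + (1/4)·R1: [0, -3/2, 3/4, 1/2, -3/4]
R5 ← R5 − (5/4)·R1: [0, -19/2, 25/4, 7/2, -49/4]
R3 ← R3 − (4/3)·R2: [0, 0, 0, 0, -11]
R4 ← R4 + (1/3)·R2: [0, 0, 0, 0, 1]
R5 ← R5 + (19/9)·R2: [0, 0, 3/2, 1/3, -7/6]
R6 ← R6 + (2/9)·R2: [0, 0, -3/2, -1/3, -23/6]
Swap R3 ↔ R5
R6 ← R6 + R3: [0, 0, 0, 0, -5]
R5 ← R5 + (11)·R4: [0, 0, 0, 0, 0]
R6 ← R6 + (5)·R4: [0, 0, 0, 0, 0]
The echelon form has 4 nonzero rows; the last pivot sits in the augmented column, so rank(P) = 3 but rank([P|b]) = 4.
Since the ranks differ, the system is inconsistent.

no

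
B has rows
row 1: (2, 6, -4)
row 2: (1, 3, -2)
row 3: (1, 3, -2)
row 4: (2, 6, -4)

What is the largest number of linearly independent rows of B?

1

Row reduce to echelon form.
R2 ← R2 − (1/2)·R1: [0, 0, 0]
R3 ← R3 − (1/2)·R1: [0, 0, 0]
R4 ← R4 − R1: [0, 0, 0]
Echelon form has 1 nonzero row, so rank(B) = 1.
The rank gives the maximum number of linearly independent rows: 1.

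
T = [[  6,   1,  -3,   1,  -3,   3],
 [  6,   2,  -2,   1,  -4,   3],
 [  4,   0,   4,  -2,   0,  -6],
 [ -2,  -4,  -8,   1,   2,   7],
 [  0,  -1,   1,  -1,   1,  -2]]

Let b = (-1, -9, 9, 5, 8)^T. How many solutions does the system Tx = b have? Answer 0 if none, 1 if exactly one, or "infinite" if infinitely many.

0

Row reduce the augmented matrix [T | b].
R2 ← R2 − R1: [0, 1, 1, 0, -1, 0, -8]
R3 ← R3 − (2/3)·R1: [0, -2/3, 6, -8/3, 2, -8, 29/3]
R4 ← R4 + (1/3)·R1: [0, -11/3, -9, 4/3, 1, 8, 14/3]
R3 ← R3 + (2/3)·R2: [0, 0, 20/3, -8/3, 4/3, -8, 13/3]
R4 ← R4 + (11/3)·R2: [0, 0, -16/3, 4/3, -8/3, 8, -74/3]
R5 ← R5 + R2: [0, 0, 2, -1, 0, -2, 0]
R4 ← R4 + (4/5)·R3: [0, 0, 0, -4/5, -8/5, 8/5, -106/5]
R5 ← R5 − (3/10)·R3: [0, 0, 0, -1/5, -2/5, 2/5, -13/10]
R5 ← R5 − (1/4)·R4: [0, 0, 0, 0, 0, 0, 4]
The echelon form has 5 nonzero rows; the last pivot sits in the augmented column, so rank(T) = 4 but rank([T|b]) = 5.
Since the ranks differ, the system is inconsistent.
It has no solutions.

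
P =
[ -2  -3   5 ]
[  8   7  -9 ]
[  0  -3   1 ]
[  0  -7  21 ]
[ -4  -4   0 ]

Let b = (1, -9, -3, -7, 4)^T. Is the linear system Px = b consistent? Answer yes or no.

yes

Row reduce the augmented matrix [P | b].
R2 ← R2 + (4)·R1: [0, -5, 11, -5]
R5 ← R5 − (2)·R1: [0, 2, -10, 2]
R3 ← R3 − (3/5)·R2: [0, 0, -28/5, 0]
R4 ← R4 − (7/5)·R2: [0, 0, 28/5, 0]
R5 ← R5 + (2/5)·R2: [0, 0, -28/5, 0]
R4 ← R4 + R3: [0, 0, 0, 0]
R5 ← R5 − R3: [0, 0, 0, 0]
The echelon form has 3 nonzero rows, and every pivot lies in the first 3 columns, so rank(P) = rank([P|b]) = 3.
The system is consistent.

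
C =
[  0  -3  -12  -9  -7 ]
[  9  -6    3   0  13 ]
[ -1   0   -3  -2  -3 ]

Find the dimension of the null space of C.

3

Row reduce to echelon form.
Swap R1 ↔ R2
R3 ← R3 + (1/9)·R1: [0, -2/3, -8/3, -2, -14/9]
R3 ← R3 − (2/9)·R2: [0, 0, 0, 0, 0]
2 nonzero rows, so rank(C) = 2.
C has 5 columns; by rank–nullity, nullity = 5 − 2 = 3.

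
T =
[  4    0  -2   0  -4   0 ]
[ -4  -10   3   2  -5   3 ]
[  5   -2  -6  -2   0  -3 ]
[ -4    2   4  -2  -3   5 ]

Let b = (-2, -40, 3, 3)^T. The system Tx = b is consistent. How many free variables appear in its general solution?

Row reduce the augmented matrix [T | b].
R2 ← R2 + R1: [0, -10, 1, 2, -9, 3, -42]
R3 ← R3 − (5/4)·R1: [0, -2, -7/2, -2, 5, -3, 11/2]
R4 ← R4 + R1: [0, 2, 2, -2, -7, 5, 1]
R3 ← R3 − (1/5)·R2: [0, 0, -37/10, -12/5, 34/5, -18/5, 139/10]
R4 ← R4 + (1/5)·R2: [0, 0, 11/5, -8/5, -44/5, 28/5, -37/5]
R4 ← R4 + (22/37)·R3: [0, 0, 0, -112/37, -176/37, 128/37, 32/37]
The echelon form has 4 nonzero rows, and every pivot lies in the first 6 columns, so rank(T) = rank([T|b]) = 4.
The system is consistent.
Free variables = (unknowns) − (rank) = 6 − 4 = 2.

2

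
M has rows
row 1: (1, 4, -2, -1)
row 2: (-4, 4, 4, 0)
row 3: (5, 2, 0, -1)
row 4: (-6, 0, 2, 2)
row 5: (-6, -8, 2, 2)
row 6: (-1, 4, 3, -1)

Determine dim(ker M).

0

Row reduce to echelon form.
R2 ← R2 + (4)·R1: [0, 20, -4, -4]
R3 ← R3 − (5)·R1: [0, -18, 10, 4]
R4 ← R4 + (6)·R1: [0, 24, -10, -4]
R5 ← R5 + (6)·R1: [0, 16, -10, -4]
R6 ← R6 + R1: [0, 8, 1, -2]
R3 ← R3 + (9/10)·R2: [0, 0, 32/5, 2/5]
R4 ← R4 − (6/5)·R2: [0, 0, -26/5, 4/5]
R5 ← R5 − (4/5)·R2: [0, 0, -34/5, -4/5]
R6 ← R6 − (2/5)·R2: [0, 0, 13/5, -2/5]
R4 ← R4 + (13/16)·R3: [0, 0, 0, 9/8]
R5 ← R5 + (17/16)·R3: [0, 0, 0, -3/8]
R6 ← R6 − (13/32)·R3: [0, 0, 0, -9/16]
R5 ← R5 + (1/3)·R4: [0, 0, 0, 0]
R6 ← R6 + (1/2)·R4: [0, 0, 0, 0]
4 nonzero rows, so rank(M) = 4.
M has 4 columns; by rank–nullity, nullity = 4 − 4 = 0.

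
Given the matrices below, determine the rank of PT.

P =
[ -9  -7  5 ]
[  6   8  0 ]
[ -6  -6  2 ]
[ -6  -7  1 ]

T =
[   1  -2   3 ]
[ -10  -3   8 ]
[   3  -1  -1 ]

First compute PT:
[[ 76,  34, -88],
 [-74, -36,  82],
 [ 60,  28, -68],
 [ 67,  32, -75]]
Now row reduce the product.
R2 ← R2 + (37/38)·R1: [0, -55/19, -70/19]
R3 ← R3 − (15/19)·R1: [0, 22/19, 28/19]
R4 ← R4 − (67/76)·R1: [0, 77/38, 49/19]
R3 ← R3 + (2/5)·R2: [0, 0, 0]
R4 ← R4 + (7/10)·R2: [0, 0, 0]
2 nonzero rows, so rank(PT) = 2.

2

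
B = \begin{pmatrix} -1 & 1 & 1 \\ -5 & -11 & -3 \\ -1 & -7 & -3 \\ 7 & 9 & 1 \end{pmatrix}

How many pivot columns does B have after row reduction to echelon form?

2

Row reduce to echelon form.
R2 ← R2 − (5)·R1: [0, -16, -8]
R3 ← R3 − R1: [0, -8, -4]
R4 ← R4 + (7)·R1: [0, 16, 8]
R3 ← R3 − (1/2)·R2: [0, 0, 0]
R4 ← R4 + R2: [0, 0, 0]
Echelon form has 2 nonzero rows, so rank(B) = 2.
Each nonzero row contributes one pivot column: 2 pivot columns.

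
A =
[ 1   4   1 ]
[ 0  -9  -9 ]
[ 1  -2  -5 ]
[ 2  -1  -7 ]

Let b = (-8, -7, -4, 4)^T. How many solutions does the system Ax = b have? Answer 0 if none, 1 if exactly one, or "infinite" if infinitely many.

Row reduce the augmented matrix [A | b].
R3 ← R3 − R1: [0, -6, -6, 4]
R4 ← R4 − (2)·R1: [0, -9, -9, 20]
R3 ← R3 − (2/3)·R2: [0, 0, 0, 26/3]
R4 ← R4 − R2: [0, 0, 0, 27]
R4 ← R4 − (81/26)·R3: [0, 0, 0, 0]
The echelon form has 3 nonzero rows; the last pivot sits in the augmented column, so rank(A) = 2 but rank([A|b]) = 3.
Since the ranks differ, the system is inconsistent.
It has no solutions.

0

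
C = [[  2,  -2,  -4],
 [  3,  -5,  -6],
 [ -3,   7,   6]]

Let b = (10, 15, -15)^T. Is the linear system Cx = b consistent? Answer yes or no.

yes

Row reduce the augmented matrix [C | b].
R2 ← R2 − (3/2)·R1: [0, -2, 0, 0]
R3 ← R3 + (3/2)·R1: [0, 4, 0, 0]
R3 ← R3 + (2)·R2: [0, 0, 0, 0]
The echelon form has 2 nonzero rows, and every pivot lies in the first 3 columns, so rank(C) = rank([C|b]) = 2.
The system is consistent.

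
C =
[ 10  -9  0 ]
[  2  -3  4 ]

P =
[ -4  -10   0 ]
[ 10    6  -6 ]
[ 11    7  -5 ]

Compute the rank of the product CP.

First compute CP:
[[-130, -154,  54],
 [  6, -10,  -2]]
Now row reduce the product.
R2 ← R2 + (3/65)·R1: [0, -1112/65, 32/65]
2 nonzero rows, so rank(CP) = 2.

2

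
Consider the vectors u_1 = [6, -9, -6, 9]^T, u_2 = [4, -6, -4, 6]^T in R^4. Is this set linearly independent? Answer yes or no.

Form the matrix with these vectors as rows and row reduce.
R2 ← R2 − (2/3)·R1: [0, 0, 0, 0]
1 nonzero row, so the 2 vectors span a space of dimension 1.
Since 1 < 2, the vectors are linearly dependent.

no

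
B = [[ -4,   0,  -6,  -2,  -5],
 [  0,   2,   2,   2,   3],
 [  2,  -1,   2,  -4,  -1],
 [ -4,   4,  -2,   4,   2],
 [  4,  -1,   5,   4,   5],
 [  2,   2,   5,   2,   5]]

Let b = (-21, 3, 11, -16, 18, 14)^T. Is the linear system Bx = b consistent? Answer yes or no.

yes

Row reduce the augmented matrix [B | b].
R3 ← R3 + (1/2)·R1: [0, -1, -1, -5, -7/2, 1/2]
R4 ← R4 − R1: [0, 4, 4, 6, 7, 5]
R5 ← R5 + R1: [0, -1, -1, 2, 0, -3]
R6 ← R6 + (1/2)·R1: [0, 2, 2, 1, 5/2, 7/2]
R3 ← R3 + (1/2)·R2: [0, 0, 0, -4, -2, 2]
R4 ← R4 − (2)·R2: [0, 0, 0, 2, 1, -1]
R5 ← R5 + (1/2)·R2: [0, 0, 0, 3, 3/2, -3/2]
R6 ← R6 − R2: [0, 0, 0, -1, -1/2, 1/2]
R4 ← R4 + (1/2)·R3: [0, 0, 0, 0, 0, 0]
R5 ← R5 + (3/4)·R3: [0, 0, 0, 0, 0, 0]
R6 ← R6 − (1/4)·R3: [0, 0, 0, 0, 0, 0]
The echelon form has 3 nonzero rows, and every pivot lies in the first 5 columns, so rank(B) = rank([B|b]) = 3.
The system is consistent.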